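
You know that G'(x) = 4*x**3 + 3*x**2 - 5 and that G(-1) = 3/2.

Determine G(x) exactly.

G(x) = (2*x**4 + 2*x**3 - 10*x - 7)/2

The integrand splits into summands that can be handled one at a time.
A general antiderivative is x**4 + x**3 - 5*x - 5/2 + C.
The condition gives C = 3/2 - (5/2) = -1.
So G(x) = (2*x**4 + 2*x**3 - 10*x - 7)/2.
Check: d/dx[(2*x**4 + 2*x**3 - 10*x - 7)/2] = 4*x**3 + 3*x**2 - 5 = G'(x).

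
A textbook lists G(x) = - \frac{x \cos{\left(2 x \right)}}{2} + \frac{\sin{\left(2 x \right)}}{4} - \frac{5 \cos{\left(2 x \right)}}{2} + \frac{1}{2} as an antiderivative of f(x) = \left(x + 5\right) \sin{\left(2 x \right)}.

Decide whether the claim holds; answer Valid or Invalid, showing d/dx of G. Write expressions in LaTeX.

d/dx[G] = x \sin{\left(2 x \right)} + 5 \sin{\left(2 x \right)}
This equals f(x) exactly, so the claim holds.

Valid: G'(x) = f(x).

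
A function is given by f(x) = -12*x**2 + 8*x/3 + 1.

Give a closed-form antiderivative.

The integrand splits into summands that can be handled one at a time.
Check: d/dx[x*(-12*x**2 + 4*x + 3)/3] = -12*x**2 + 8*x/3 + 1 = f(x).

An antiderivative is F(x) = x*(-12*x**2 + 4*x + 3)/3.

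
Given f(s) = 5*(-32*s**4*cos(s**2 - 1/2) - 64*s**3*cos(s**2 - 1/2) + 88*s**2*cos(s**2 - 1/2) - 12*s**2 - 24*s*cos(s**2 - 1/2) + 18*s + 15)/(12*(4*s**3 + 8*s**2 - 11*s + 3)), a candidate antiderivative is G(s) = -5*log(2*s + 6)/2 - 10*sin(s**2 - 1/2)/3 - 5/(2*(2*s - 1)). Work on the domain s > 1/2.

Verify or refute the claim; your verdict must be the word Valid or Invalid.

Invalid: d/ds[G] - f = (-160*s**4*cos(s**2 - 1/2) - 320*s**3*cos(s**2 - 1/2) + 440*s**2*cos(s**2 - 1/2) - 60*s**2 - 120*s*cos(s**2 - 1/2) + 90*s + 75)/(48*s**3 + 96*s**2 - 132*s + 36), which is not 0.

d/ds[G] = (-160*s**4*cos(s**2 - 1/2) - 320*s**3*cos(s**2 - 1/2) + 440*s**2*cos(s**2 - 1/2) - 60*s**2 - 120*s*cos(s**2 - 1/2) + 90*s + 75)/(24*s**3 + 48*s**2 - 66*s + 18)
d/ds[G] - f(s) = (-160*s**4*cos(s**2 - 1/2) - 320*s**3*cos(s**2 - 1/2) + 440*s**2*cos(s**2 - 1/2) - 60*s**2 - 120*s*cos(s**2 - 1/2) + 90*s + 75)/(48*s**3 + 96*s**2 - 132*s + 36) != 0.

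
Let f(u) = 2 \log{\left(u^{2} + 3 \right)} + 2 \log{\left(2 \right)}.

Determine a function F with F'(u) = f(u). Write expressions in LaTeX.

A first test for any F(u): its u-derivative must equal f(u) identically.
Check: d/du[2 u \log{\left(u^{2} + 3 \right)} - 4 u + 2 u \log{\left(2 \right)} + 4 \sqrt{3} \operatorname{atan}{\left(\frac{\sqrt{3} u}{3} \right)}] = 2 \log{\left(u^{2} + 3 \right)} + 2 \log{\left(2 \right)} = f(u).

An antiderivative is F(u) = 2 u \log{\left(u^{2} + 3 \right)} - 4 u + 2 u \log{\left(2 \right)} + 4 \sqrt{3} \operatorname{atan}{\left(\frac{\sqrt{3} u}{3} \right)}.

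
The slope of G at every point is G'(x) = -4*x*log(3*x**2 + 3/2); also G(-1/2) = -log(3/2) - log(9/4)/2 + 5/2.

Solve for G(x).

G(x) = -2*x**2*log(3*x**2 + 3/2) + 2*x**2 - log(2*x**2 + 1) + 2

Recover the given G'(x) by differentiating a candidate G(x); any mismatch rules it out.
A general antiderivative is -2*x**2*log(3*x**2 + 3/2) + 2*x**2 - log(2*x**2 + 1) + C.
The condition gives C = -log(3/2) - log(9/4)/2 + 5/2 - (-log(3/2) - log(9/4)/2 + 1/2) = 2.
So G(x) = -2*x**2*log(3*x**2 + 3/2) + 2*x**2 - log(2*x**2 + 1) + 2.
Check: d/dx[-2*x**2*log(3*x**2 + 3/2) + 2*x**2 - log(2*x**2 + 1) + 2] = -4*x*log(x**2 + 1/2) - 4*x*log(3), which equals G'(x).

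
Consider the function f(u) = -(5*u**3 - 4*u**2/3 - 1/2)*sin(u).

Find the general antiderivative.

F(u) = (30*u**3*cos(u) - 90*u**2*sin(u) - 8*u**2*cos(u) + 16*u*sin(u) - 180*u*cos(u) + 180*sin(u) + 13*cos(u))/6 + C

Check any antiderivative F(u) by computing F'(u) and comparing it with f(u).
Check: d/du[(30*u**3*cos(u) - 90*u**2*sin(u) - 8*u**2*cos(u) + 16*u*sin(u) - 180*u*cos(u) + 180*sin(u) + 13*cos(u))/6] = -5*u**3*sin(u) + 4*u**2*sin(u)/3 + sin(u)/2, which equals f(u).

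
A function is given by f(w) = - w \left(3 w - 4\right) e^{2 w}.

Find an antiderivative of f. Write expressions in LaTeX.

f has the shape u'v + uv' for u = - \frac{3 w^{2}}{2} + \frac{7 w}{2} - \frac{7}{4} and v = e^{2 w} — it is the derivative of the product u*v.
Check: d/dw[- \frac{3 w^{2} e^{2 w}}{2} + \frac{7 w e^{2 w}}{2} - \frac{7 e^{2 w}}{4}] = - 3 w^{2} e^{2 w} + 4 w e^{2 w}, which equals f(w).

An antiderivative is F(w) = - \frac{3 w^{2} e^{2 w}}{2} + \frac{7 w e^{2 w}}{2} - \frac{7 e^{2 w}}{4}.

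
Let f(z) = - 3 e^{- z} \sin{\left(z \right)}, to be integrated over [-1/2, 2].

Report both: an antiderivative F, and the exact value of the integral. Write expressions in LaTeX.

Recover f(z) by differentiating a candidate F(z); any mismatch rules it out.
F(z) = \frac{3 e^{- z} \sin{\left(z \right)}}{2} + \frac{3 e^{- z} \cos{\left(z \right)}}{2} is an antiderivative of f.
Check: d/dz[\frac{3 e^{- z} \sin{\left(z \right)}}{2} + \frac{3 e^{- z} \cos{\left(z \right)}}{2}] = - 3 e^{- z} \sin{\left(z \right)} = f(z).
F(2) = \frac{3 \cos{\left(2 \right)}}{2 e^{2}} + \frac{3 \sin{\left(2 \right)}}{2 e^{2}}; F(-1/2) = - \frac{3 e^{\frac{1}{2}} \sin{\left(\frac{1}{2} \right)}}{2} + \frac{3 e^{\frac{1}{2}} \cos{\left(\frac{1}{2} \right)}}{2}.
Integral = F(2) - F(-1/2) = - \frac{3 e^{\frac{1}{2}} \cos{\left(\frac{1}{2} \right)}}{2} + \frac{3 \cos{\left(2 \right)}}{2 e^{2}} + \frac{3 \sin{\left(2 \right)}}{2 e^{2}} + \frac{3 e^{\frac{1}{2}} \sin{\left(\frac{1}{2} \right)}}{2}.

Antiderivative: F(z) = \frac{3 e^{- z} \sin{\left(z \right)}}{2} + \frac{3 e^{- z} \cos{\left(z \right)}}{2}; value = - \frac{3 e^{\frac{1}{2}} \cos{\left(\frac{1}{2} \right)}}{2} + \frac{3 \cos{\left(2 \right)}}{2 e^{2}} + \frac{3 \sin{\left(2 \right)}}{2 e^{2}} + \frac{3 e^{\frac{1}{2}} \sin{\left(\frac{1}{2} \right)}}{2}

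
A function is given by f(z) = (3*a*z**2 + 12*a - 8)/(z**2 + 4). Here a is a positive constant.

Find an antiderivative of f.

An antiderivative is F(z) = 3*a*z - 4*atan(z/2).

Since d/dz undoes antidifferentiation here, F'(z) = f(z) is required of F(z).
Check: d/dz[3*a*z - 4*atan(z/2)] = (3*a*z**2 + 12*a - 8)/(z**2 + 4) = f(z).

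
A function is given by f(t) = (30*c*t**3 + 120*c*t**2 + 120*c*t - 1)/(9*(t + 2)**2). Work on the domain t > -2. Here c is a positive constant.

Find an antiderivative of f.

An antiderivative is F(t) = 5*c*t**2/3 + 1/(9*t + 18).

Differentiate the proposed F(t) back; it has to land on f(t) exactly.
Check: d/dt[5*c*t**2/3 + 1/(9*t + 18)] = (30*c*t**3 + 120*c*t**2 + 120*c*t - 1)/(9*t**2 + 36*t + 36), which equals f(t).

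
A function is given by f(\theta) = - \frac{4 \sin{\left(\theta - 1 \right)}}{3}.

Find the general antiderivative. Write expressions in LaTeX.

A candidate is checked by its d/d\theta: the result must match f(\theta).
Check: d/d\theta[\frac{4 \cos{\left(\theta - 1 \right)}}{3}] = - \frac{4 \sin{\left(\theta - 1 \right)}}{3} = f(\theta).

F(\theta) = \frac{4 \cos{\left(\theta - 1 \right)}}{3} + C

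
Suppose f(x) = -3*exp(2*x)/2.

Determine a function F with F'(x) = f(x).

An antiderivative is F(x) = -3*exp(2*x)/4.

Check any antiderivative F(x) by computing F'(x) and comparing it with f(x).
Check: d/dx[-3*exp(2*x)/4] = -3*exp(2*x)/2 = f(x).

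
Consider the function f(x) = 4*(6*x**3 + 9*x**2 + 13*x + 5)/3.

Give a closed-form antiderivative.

f matches the chain-rule pattern g'(h)*h' with inner function h(x) = x**2 + x + 5/3; substituting u = h(x) collapses the integral.
Check: d/dx[2*x**4 + 4*x**3 + 26*x**2/3 + 20*x/3] = 8*x**3 + 12*x**2 + 52*x/3 + 20/3, which equals f(x).

An antiderivative is F(x) = 2*x**4 + 4*x**3 + 26*x**2/3 + 20*x/3.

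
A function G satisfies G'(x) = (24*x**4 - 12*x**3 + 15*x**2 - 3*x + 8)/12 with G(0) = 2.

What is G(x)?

G(x) = 2*x**5/5 - x**4/4 + 5*x**3/12 - x**2/8 + 2*x/3 + 2

Check a candidate G(x) by differentiating: d/dx[G] must match the given G'(x).
A general antiderivative is 2*x**5/5 - x**4/4 + 5*x**3/12 - x**2/8 + 2*x/3 + C.
The condition gives C = 2 - (0) = 2.
So G(x) = 2*x**5/5 - x**4/4 + 5*x**3/12 - x**2/8 + 2*x/3 + 2.
Check: d/dx[2*x**5/5 - x**4/4 + 5*x**3/12 - x**2/8 + 2*x/3 + 2] = 2*x**4 - x**3 + 5*x**2/4 - x/4 + 2/3, which equals G'(x).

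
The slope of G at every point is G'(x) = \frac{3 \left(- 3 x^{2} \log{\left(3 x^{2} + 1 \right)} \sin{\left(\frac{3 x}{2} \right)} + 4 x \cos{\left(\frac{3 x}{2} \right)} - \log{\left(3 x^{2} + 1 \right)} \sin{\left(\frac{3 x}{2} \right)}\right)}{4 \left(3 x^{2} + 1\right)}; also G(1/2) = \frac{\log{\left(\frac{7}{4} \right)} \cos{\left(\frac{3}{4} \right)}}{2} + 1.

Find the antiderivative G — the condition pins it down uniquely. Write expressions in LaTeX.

G'(x) has the shape u'v + uv' for u = \frac{\cos{\left(\frac{3 x}{2} \right)}}{2} and v = \log{\left(3 x^{2} + 1 \right)} — it is the derivative of the product u*v.
A general antiderivative is \frac{\log{\left(3 x^{2} + 1 \right)} \cos{\left(\frac{3 x}{2} \right)}}{2} + C.
The condition gives C = \frac{\log{\left(\frac{7}{4} \right)} \cos{\left(\frac{3}{4} \right)}}{2} + 1 - (\frac{\log{\left(\frac{7}{4} \right)} \cos{\left(\frac{3}{4} \right)}}{2}) = 1.
So G(x) = \frac{\log{\left(3 x^{2} + 1 \right)} \cos{\left(\frac{3 x}{2} \right)}}{2} + 1.
Check: d/dx[\frac{\log{\left(3 x^{2} + 1 \right)} \cos{\left(\frac{3 x}{2} \right)}}{2} + 1] = \frac{- 9 x^{2} \log{\left(3 x^{2} + 1 \right)} \sin{\left(\frac{3 x}{2} \right)} + 12 x \cos{\left(\frac{3 x}{2} \right)} - 3 \log{\left(3 x^{2} + 1 \right)} \sin{\left(\frac{3 x}{2} \right)}}{12 x^{2} + 4}, which equals G'(x).

G(x) = \frac{\log{\left(3 x^{2} + 1 \right)} \cos{\left(\frac{3 x}{2} \right)}}{2} + 1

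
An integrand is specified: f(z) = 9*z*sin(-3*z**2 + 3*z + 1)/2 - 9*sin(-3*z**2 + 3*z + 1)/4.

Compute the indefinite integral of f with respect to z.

F(z) = 3*cos(-3*z**2 + 3*z + 1)/4 + C

f matches the chain-rule pattern g'(h)*h' with inner function h(z) = -3*z**2 + 3*z + 1; substituting u = h(z) collapses the integral.
Check: d/dz[3*cos(-3*z**2 + 3*z + 1)/4] = 9*z*sin(-3*z**2 + 3*z + 1)/2 - 9*sin(-3*z**2 + 3*z + 1)/4 = f(z).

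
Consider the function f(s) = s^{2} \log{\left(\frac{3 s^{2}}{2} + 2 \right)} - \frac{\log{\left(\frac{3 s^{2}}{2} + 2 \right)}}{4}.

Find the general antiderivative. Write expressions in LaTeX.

Integrate term by term and add the pieces.
Check: d/ds[\frac{- 24 s^{3} + 9 s \left(4 s^{2} - 3\right) \log{\left(\frac{3 s^{2}}{2} + 2 \right)} + 150 s - 100 \sqrt{3} \operatorname{atan}{\left(\frac{\sqrt{3} s}{2} \right)}}{108}] = s^{2} \log{\left(\frac{3 s^{2}}{2} + 2 \right)} - \frac{\log{\left(\frac{3 s^{2}}{2} + 2 \right)}}{4} = f(s).

F(s) = \frac{- 24 s^{3} + 9 s \left(4 s^{2} - 3\right) \log{\left(\frac{3 s^{2}}{2} + 2 \right)} + 150 s - 100 \sqrt{3} \operatorname{atan}{\left(\frac{\sqrt{3} s}{2} \right)}}{108} + C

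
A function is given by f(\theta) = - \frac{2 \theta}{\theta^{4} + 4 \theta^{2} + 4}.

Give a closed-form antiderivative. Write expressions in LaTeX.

The substitution u = 2 \theta^{2} + 4 works: f is exactly (dF/du)*(du/d\theta) for that inner function.
Check: d/d\theta[\frac{1}{\theta^{2} + 2}] = - \frac{2 \theta}{\theta^{4} + 4 \theta^{2} + 4} = f(\theta).

An antiderivative is F(\theta) = \frac{1}{\theta^{2} + 2}.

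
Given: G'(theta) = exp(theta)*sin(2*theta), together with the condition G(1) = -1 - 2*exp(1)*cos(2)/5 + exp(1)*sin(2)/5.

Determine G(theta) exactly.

G(theta) = exp(theta)*sin(2*theta)/5 - 2*exp(theta)*cos(2*theta)/5 - 1

Any candidate G(theta) must reproduce the stated G'(theta) exactly.
A general antiderivative is exp(theta)*sin(2*theta)/5 - 2*exp(theta)*cos(2*theta)/5 + C.
The condition gives C = -1 - 2*exp(1)*cos(2)/5 + exp(1)*sin(2)/5 - (-2*exp(1)*cos(2)/5 + exp(1)*sin(2)/5) = -1.
So G(theta) = exp(theta)*sin(2*theta)/5 - 2*exp(theta)*cos(2*theta)/5 - 1.
Check: d/dtheta[exp(theta)*sin(2*theta)/5 - 2*exp(theta)*cos(2*theta)/5 - 1] = exp(theta)*sin(2*theta) = G'(theta).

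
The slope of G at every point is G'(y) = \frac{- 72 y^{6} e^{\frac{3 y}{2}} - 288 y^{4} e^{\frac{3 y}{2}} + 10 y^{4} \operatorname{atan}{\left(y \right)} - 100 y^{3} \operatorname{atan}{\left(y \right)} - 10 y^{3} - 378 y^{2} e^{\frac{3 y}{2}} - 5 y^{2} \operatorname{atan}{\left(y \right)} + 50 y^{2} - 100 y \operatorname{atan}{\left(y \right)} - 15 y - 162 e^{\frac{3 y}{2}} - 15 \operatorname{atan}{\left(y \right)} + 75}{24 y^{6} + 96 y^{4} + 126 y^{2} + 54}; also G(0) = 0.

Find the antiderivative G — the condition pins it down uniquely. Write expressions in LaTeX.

Check a candidate G(y) by differentiating: d/dy[G] must match the given G'(y).
A general antiderivative is \frac{5 \left(\frac{5}{3} - \frac{y}{3}\right) \operatorname{atan}{\left(y \right)}}{2 \left(2 y^{2} + 3\right)} - 2 e^{\frac{3 y}{2}} + C.
The condition gives C = 0 - (-2) = 2.
So G(y) = \frac{24 y^{2} + 5 \left(5 - y\right) \operatorname{atan}{\left(y \right)} - 12 \left(2 y^{2} + 3\right) e^{\frac{3 y}{2}} + 36}{6 \left(2 y^{2} + 3\right)}.
Check: d/dy[\frac{24 y^{2} + 5 \left(5 - y\right) \operatorname{atan}{\left(y \right)} - 12 \left(2 y^{2} + 3\right) e^{\frac{3 y}{2}} + 36}{6 \left(2 y^{2} + 3\right)}] = \frac{- 72 y^{6} e^{\frac{3 y}{2}} - 288 y^{4} e^{\frac{3 y}{2}} + 10 y^{4} \operatorname{atan}{\left(y \right)} - 100 y^{3} \operatorname{atan}{\left(y \right)} - 10 y^{3} - 378 y^{2} e^{\frac{3 y}{2}} - 5 y^{2} \operatorname{atan}{\left(y \right)} + 50 y^{2} - 100 y \operatorname{atan}{\left(y \right)} - 15 y - 162 e^{\frac{3 y}{2}} - 15 \operatorname{atan}{\left(y \right)} + 75}{24 y^{6} + 96 y^{4} + 126 y^{2} + 54} = G'(y).

G(y) = \frac{24 y^{2} + 5 \left(5 - y\right) \operatorname{atan}{\left(y \right)} - 12 \left(2 y^{2} + 3\right) e^{\frac{3 y}{2}} + 36}{6 \left(2 y^{2} + 3\right)}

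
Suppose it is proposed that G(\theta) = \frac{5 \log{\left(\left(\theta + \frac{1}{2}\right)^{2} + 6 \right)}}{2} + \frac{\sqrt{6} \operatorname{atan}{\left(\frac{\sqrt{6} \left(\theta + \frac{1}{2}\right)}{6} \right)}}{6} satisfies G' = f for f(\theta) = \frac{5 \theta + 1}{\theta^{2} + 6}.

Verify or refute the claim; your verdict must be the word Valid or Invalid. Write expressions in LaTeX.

d/d\theta[G] = \frac{20 \theta + 14}{4 \theta^{2} + 4 \theta + 25}
d/d\theta[G] - f(\theta) = \frac{- 10 \theta^{2} - 9 \theta + 59}{4 \theta^{4} + 4 \theta^{3} + 49 \theta^{2} + 24 \theta + 150} != 0.

Invalid: d/d\theta[G] - f = \frac{- 10 \theta^{2} - 9 \theta + 59}{4 \theta^{4} + 4 \theta^{3} + 49 \theta^{2} + 24 \theta + 150}, which is not 0.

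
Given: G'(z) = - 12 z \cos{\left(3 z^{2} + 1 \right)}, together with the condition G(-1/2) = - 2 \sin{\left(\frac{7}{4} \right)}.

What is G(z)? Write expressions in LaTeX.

G(z) = - 2 \sin{\left(3 z^{2} + 1 \right)}

G'(z) matches the chain-rule pattern g'(h)*h' with inner function h(z) = 3 z^{2} + 1; substituting u = h(z) collapses the integral.
A general antiderivative is - 2 \sin{\left(3 z^{2} + 1 \right)} + C.
The condition gives C = - 2 \sin{\left(\frac{7}{4} \right)} - (- 2 \sin{\left(\frac{7}{4} \right)}) = 0.
So G(z) = - 2 \sin{\left(3 z^{2} + 1 \right)}.
Check: d/dz[- 2 \sin{\left(3 z^{2} + 1 \right)}] = - 12 z \cos{\left(3 z^{2} + 1 \right)} = G'(z).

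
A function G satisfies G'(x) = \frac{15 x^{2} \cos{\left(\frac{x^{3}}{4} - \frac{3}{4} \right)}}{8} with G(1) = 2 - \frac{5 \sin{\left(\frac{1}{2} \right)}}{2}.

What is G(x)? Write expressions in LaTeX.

G'(x) matches the chain-rule pattern g'(h)*h' with inner function h(x) = \frac{x^{3}}{4} - \frac{3}{4}; substituting u = h(x) collapses the integral.
A general antiderivative is \frac{5 \sin{\left(\frac{x^{3}}{4} - \frac{3}{4} \right)}}{2} + C.
The condition gives C = 2 - \frac{5 \sin{\left(\frac{1}{2} \right)}}{2} - (- \frac{5 \sin{\left(\frac{1}{2} \right)}}{2}) = 2.
So G(x) = \frac{5 \sin{\left(\frac{x^{3}}{4} - \frac{3}{4} \right)} + 4}{2}.
Check: d/dx[\frac{5 \sin{\left(\frac{x^{3}}{4} - \frac{3}{4} \right)} + 4}{2}] = \frac{15 x^{2} \cos{\left(\frac{x^{3}}{4} - \frac{3}{4} \right)}}{8} = G'(x).

G(x) = \frac{5 \sin{\left(\frac{x^{3}}{4} - \frac{3}{4} \right)} + 4}{2}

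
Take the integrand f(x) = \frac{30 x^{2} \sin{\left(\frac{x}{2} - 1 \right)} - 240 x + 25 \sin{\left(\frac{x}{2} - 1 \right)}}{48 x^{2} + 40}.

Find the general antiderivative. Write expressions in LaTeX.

F(x) = - \frac{5 \log{\left(3 x^{2} + \frac{5}{2} \right)}}{2} - \frac{5 \cos{\left(\frac{x}{2} - 1 \right)}}{4} + C

Since d/dx undoes antidifferentiation here, F'(x) = f(x) is required of F(x).
Check: d/dx[- \frac{5 \log{\left(3 x^{2} + \frac{5}{2} \right)}}{2} - \frac{5 \cos{\left(\frac{x}{2} - 1 \right)}}{4}] = \frac{30 x^{2} \sin{\left(\frac{x}{2} - 1 \right)} - 240 x + 25 \sin{\left(\frac{x}{2} - 1 \right)}}{48 x^{2} + 40} = f(x).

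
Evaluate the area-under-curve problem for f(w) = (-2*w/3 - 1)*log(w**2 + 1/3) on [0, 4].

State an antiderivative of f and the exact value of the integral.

Antiderivative: F(w) = -w**2*log(w**2 + 1/3)/3 + w**2/3 - w*log(w**2 + 1/3) + 2*w - log(w**2 + 1/3)/9 - 2*sqrt(3)*atan(sqrt(3)*w)/3; value = -85*log(49/3)/9 - 2*sqrt(3)*atan(4*sqrt(3))/3 - log(3)/9 + 40/3

Whatever form F(w) takes, F'(w) = f(w) is non-negotiable.
F(w) = -w**2*log(w**2 + 1/3)/3 + w**2/3 - w*log(w**2 + 1/3) + 2*w - log(w**2 + 1/3)/9 - 2*sqrt(3)*atan(sqrt(3)*w)/3 is an antiderivative of f.
Check: d/dw[-w**2*log(w**2 + 1/3)/3 + w**2/3 - w*log(w**2 + 1/3) + 2*w - log(w**2 + 1/3)/9 - 2*sqrt(3)*atan(sqrt(3)*w)/3] = -2*w*log(w**2 + 1/3)/3 - log(w**2 + 1/3), which equals f(w).
F(4) = -85*log(49/3)/9 - 2*sqrt(3)*atan(4*sqrt(3))/3 + 40/3; F(0) = log(3)/9.
Integral = F(4) - F(0) = -85*log(49/3)/9 - 2*sqrt(3)*atan(4*sqrt(3))/3 - log(3)/9 + 40/3.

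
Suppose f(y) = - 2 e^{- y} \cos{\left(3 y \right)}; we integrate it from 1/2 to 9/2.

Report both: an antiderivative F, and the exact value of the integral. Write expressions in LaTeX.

Recover f(y) by differentiating a candidate F(y); any mismatch rules it out.
F(y) = \frac{\left(- 3 \sin{\left(3 y \right)} + \cos{\left(3 y \right)}\right) e^{- y}}{5} is an antiderivative of f.
Check: d/dy[\frac{\left(- 3 \sin{\left(3 y \right)} + \cos{\left(3 y \right)}\right) e^{- y}}{5}] = - 2 e^{- y} \cos{\left(3 y \right)} = f(y).
F(9/2) = - \frac{3 \sin{\left(\frac{27}{2} \right)}}{5 e^{\frac{9}{2}}} + \frac{\cos{\left(\frac{27}{2} \right)}}{5 e^{\frac{9}{2}}}; F(1/2) = - \frac{3 \sin{\left(\frac{3}{2} \right)}}{5 e^{\frac{1}{2}}} + \frac{\cos{\left(\frac{3}{2} \right)}}{5 e^{\frac{1}{2}}}.
Integral = F(9/2) - F(1/2) = - \frac{\cos{\left(\frac{3}{2} \right)}}{5 e^{\frac{1}{2}}} - \frac{3 \sin{\left(\frac{27}{2} \right)}}{5 e^{\frac{9}{2}}} + \frac{\cos{\left(\frac{27}{2} \right)}}{5 e^{\frac{9}{2}}} + \frac{3 \sin{\left(\frac{3}{2} \right)}}{5 e^{\frac{1}{2}}}.

Antiderivative: F(y) = \frac{\left(- 3 \sin{\left(3 y \right)} + \cos{\left(3 y \right)}\right) e^{- y}}{5}; value = - \frac{\cos{\left(\frac{3}{2} \right)}}{5 e^{\frac{1}{2}}} - \frac{3 \sin{\left(\frac{27}{2} \right)}}{5 e^{\frac{9}{2}}} + \frac{\cos{\left(\frac{27}{2} \right)}}{5 e^{\frac{9}{2}}} + \frac{3 \sin{\left(\frac{3}{2} \right)}}{5 e^{\frac{1}{2}}}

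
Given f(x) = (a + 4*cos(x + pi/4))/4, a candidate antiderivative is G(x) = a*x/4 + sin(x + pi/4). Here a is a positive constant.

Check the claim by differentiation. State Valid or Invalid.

d/dx[G] = a/4 + cos(x + pi/4)
This equals f(x) exactly, so the claim holds.

Valid: G'(x) = f(x).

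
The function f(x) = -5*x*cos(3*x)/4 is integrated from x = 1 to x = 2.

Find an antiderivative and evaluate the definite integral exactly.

Check any antiderivative F(x) by computing F'(x) and comparing it with f(x).
F(x) = -5*x*sin(3*x)/12 - 5*cos(3*x)/36 is an antiderivative of f.
Check: d/dx[-5*x*sin(3*x)/12 - 5*cos(3*x)/36] = -5*x*cos(3*x)/4 = f(x).
F(2) = -5*cos(6)/36 - 5*sin(6)/6; F(1) = -5*sin(3)/12 - 5*cos(3)/36.
Integral = F(2) - F(1) = 5*cos(3)/36 - 5*cos(6)/36 + 5*sin(3)/12 - 5*sin(6)/6.

Antiderivative: F(x) = -5*x*sin(3*x)/12 - 5*cos(3*x)/36; value = 5*cos(3)/36 - 5*cos(6)/36 + 5*sin(3)/12 - 5*sin(6)/6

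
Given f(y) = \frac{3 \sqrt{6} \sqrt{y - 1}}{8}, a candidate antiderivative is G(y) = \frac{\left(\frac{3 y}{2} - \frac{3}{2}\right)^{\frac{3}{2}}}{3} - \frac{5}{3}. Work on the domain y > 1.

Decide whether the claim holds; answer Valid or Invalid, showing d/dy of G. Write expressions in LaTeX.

Valid: G'(y) = f(y).

d/dy[G] = \frac{3 \sqrt{6} \sqrt{y - 1}}{8}
This equals f(y) exactly, so the claim holds.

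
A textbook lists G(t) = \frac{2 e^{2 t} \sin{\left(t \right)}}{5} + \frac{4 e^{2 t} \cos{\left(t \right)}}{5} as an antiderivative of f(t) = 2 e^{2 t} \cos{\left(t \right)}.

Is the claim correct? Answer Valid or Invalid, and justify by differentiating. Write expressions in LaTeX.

d/dt[G] = 2 e^{2 t} \cos{\left(t \right)}
This equals f(t) exactly, so the claim holds.

Valid: G'(t) = f(t).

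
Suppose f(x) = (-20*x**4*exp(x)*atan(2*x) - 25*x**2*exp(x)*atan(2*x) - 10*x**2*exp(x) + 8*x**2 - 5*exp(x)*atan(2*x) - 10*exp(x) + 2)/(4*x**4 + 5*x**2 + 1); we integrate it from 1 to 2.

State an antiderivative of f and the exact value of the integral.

Antiderivative: F(x) = -5*exp(x)*atan(2*x) + 2*atan(x); value = -5*exp(2)*atan(4) - pi/2 + 2*atan(2) + 5*exp(1)*atan(2)

For F(x) to be correct the identity F'(x) - f(x) = 0 must hold.
F(x) = -5*exp(x)*atan(2*x) + 2*atan(x) is an antiderivative of f.
Check: d/dx[-5*exp(x)*atan(2*x) + 2*atan(x)] = (-20*x**4*exp(x)*atan(2*x) - 25*x**2*exp(x)*atan(2*x) - 10*x**2*exp(x) + 8*x**2 - 5*exp(x)*atan(2*x) - 10*exp(x) + 2)/(4*x**4 + 5*x**2 + 1) = f(x).
F(2) = -5*exp(2)*atan(4) + 2*atan(2); F(1) = -5*exp(1)*atan(2) + pi/2.
Integral = F(2) - F(1) = -5*exp(2)*atan(4) - pi/2 + 2*atan(2) + 5*exp(1)*atan(2).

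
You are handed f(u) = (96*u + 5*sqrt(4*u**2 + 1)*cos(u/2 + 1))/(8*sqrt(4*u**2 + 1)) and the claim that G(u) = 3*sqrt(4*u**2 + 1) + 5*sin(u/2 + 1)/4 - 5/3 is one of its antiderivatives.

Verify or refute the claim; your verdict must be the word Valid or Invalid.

Valid - differentiating G returns exactly f.

d/du[G] = (96*u + 5*sqrt(4*u**2 + 1)*cos(u/2 + 1))/(8*sqrt(4*u**2 + 1))
This equals f(u) exactly, so the claim holds.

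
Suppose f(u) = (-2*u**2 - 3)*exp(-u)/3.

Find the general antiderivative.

Recognize the product-rule pattern: f = v'r + vr' with v = 2*u**2/3 + 4*u/3 + 7/3, r = exp(-u), so integration by parts undoes it.
Check: d/du[2*u**2*exp(-u)/3 + 4*u*exp(-u)/3 + 7*exp(-u)/3] = (-2*u**2 - 3)*exp(-u)/3 = f(u).

F(u) = 2*u**2*exp(-u)/3 + 4*u*exp(-u)/3 + 7*exp(-u)/3 + C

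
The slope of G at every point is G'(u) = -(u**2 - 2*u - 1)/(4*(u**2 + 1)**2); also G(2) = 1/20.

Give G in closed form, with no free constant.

G(u) = u/(4*u**2 + 4) - 1/(4*u**2 + 4)

G'(u) has the shape v'r + vr' for v = 1/(4*u**2 + 4) and r = u - 1 — it is the derivative of the product v*r.
A general antiderivative is (u - 1)/(4*u**2 + 4) + C.
The condition gives C = 1/20 - (1/20) = 0.
So G(u) = u/(4*u**2 + 4) - 1/(4*u**2 + 4).
Check: d/du[u/(4*u**2 + 4) - 1/(4*u**2 + 4)] = (-u**2 + 2*u + 1)/(4*u**4 + 8*u**2 + 4), which equals G'(u).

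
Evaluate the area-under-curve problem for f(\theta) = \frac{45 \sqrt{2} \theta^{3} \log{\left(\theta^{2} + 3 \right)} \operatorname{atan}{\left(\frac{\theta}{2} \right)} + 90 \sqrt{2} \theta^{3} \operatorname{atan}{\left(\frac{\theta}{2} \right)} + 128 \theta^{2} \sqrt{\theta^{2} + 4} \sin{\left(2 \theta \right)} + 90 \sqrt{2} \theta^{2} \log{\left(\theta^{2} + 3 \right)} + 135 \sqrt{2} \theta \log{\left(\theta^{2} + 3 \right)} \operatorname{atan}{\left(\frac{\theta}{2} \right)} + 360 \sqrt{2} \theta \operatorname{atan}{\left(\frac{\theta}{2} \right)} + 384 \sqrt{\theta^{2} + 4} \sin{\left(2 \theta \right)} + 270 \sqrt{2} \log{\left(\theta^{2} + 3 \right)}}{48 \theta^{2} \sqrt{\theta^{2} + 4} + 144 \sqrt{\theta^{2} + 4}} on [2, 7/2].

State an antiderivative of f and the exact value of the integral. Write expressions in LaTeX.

Antiderivative: F(\theta) = \frac{45 \sqrt{2} \sqrt{\theta^{2} + 4} \log{\left(\theta^{2} + 3 \right)} \operatorname{atan}{\left(\frac{\theta}{2} \right)} - 64 \cos{\left(2 \theta \right)}}{48}; value = - \frac{15 \pi \log{\left(7 \right)}}{16} - \frac{4 \cos{\left(7 \right)}}{3} + \frac{4 \cos{\left(4 \right)}}{3} + \frac{15 \sqrt{130} \log{\left(\frac{61}{4} \right)} \operatorname{atan}{\left(\frac{7}{4} \right)}}{32}

A candidate is checked by its d/d\theta: the result must match f(\theta).
F(\theta) = \frac{45 \sqrt{2} \sqrt{\theta^{2} + 4} \log{\left(\theta^{2} + 3 \right)} \operatorname{atan}{\left(\frac{\theta}{2} \right)} - 64 \cos{\left(2 \theta \right)}}{48} is an antiderivative of f.
Check: d/d\theta[\frac{45 \sqrt{2} \sqrt{\theta^{2} + 4} \log{\left(\theta^{2} + 3 \right)} \operatorname{atan}{\left(\frac{\theta}{2} \right)} - 64 \cos{\left(2 \theta \right)}}{48}] = \frac{45 \sqrt{2} \theta^{3} \log{\left(\theta^{2} + 3 \right)} \operatorname{atan}{\left(\frac{\theta}{2} \right)} + 90 \sqrt{2} \theta^{3} \operatorname{atan}{\left(\frac{\theta}{2} \right)} + 128 \theta^{2} \sqrt{\theta^{2} + 4} \sin{\left(2 \theta \right)} + 90 \sqrt{2} \theta^{2} \log{\left(\theta^{2} + 3 \right)} + 135 \sqrt{2} \theta \log{\left(\theta^{2} + 3 \right)} \operatorname{atan}{\left(\frac{\theta}{2} \right)} + 360 \sqrt{2} \theta \operatorname{atan}{\left(\frac{\theta}{2} \right)} + 384 \sqrt{\theta^{2} + 4} \sin{\left(2 \theta \right)} + 270 \sqrt{2} \log{\left(\theta^{2} + 3 \right)}}{48 \theta^{2} \sqrt{\theta^{2} + 4} + 144 \sqrt{\theta^{2} + 4}} = f(\theta).
F(7/2) = - \frac{4 \cos{\left(7 \right)}}{3} + \frac{15 \sqrt{130} \log{\left(\frac{61}{4} \right)} \operatorname{atan}{\left(\frac{7}{4} \right)}}{32}; F(2) = - \frac{4 \cos{\left(4 \right)}}{3} + \frac{15 \pi \log{\left(7 \right)}}{16}.
Integral = F(7/2) - F(2) = - \frac{15 \pi \log{\left(7 \right)}}{16} - \frac{4 \cos{\left(7 \right)}}{3} + \frac{4 \cos{\left(4 \right)}}{3} + \frac{15 \sqrt{130} \log{\left(\frac{61}{4} \right)} \operatorname{atan}{\left(\frac{7}{4} \right)}}{32}.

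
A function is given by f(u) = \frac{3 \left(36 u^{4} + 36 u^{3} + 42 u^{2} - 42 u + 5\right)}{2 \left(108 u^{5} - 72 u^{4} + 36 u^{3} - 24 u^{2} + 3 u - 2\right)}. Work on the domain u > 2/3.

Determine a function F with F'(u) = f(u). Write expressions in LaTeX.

An antiderivative is F(u) = - \frac{u}{2 u^{2} + \frac{1}{3}} + \frac{\log{\left(\frac{3 u}{2} - 1 \right)}}{2} - \frac{3}{8 u^{2} + \frac{4}{3}}.

Check any antiderivative F(u) by computing F'(u) and comparing it with f(u).
Check: d/du[- \frac{u}{2 u^{2} + \frac{1}{3}} + \frac{\log{\left(\frac{3 u}{2} - 1 \right)}}{2} - \frac{3}{8 u^{2} + \frac{4}{3}}] = \frac{108 u^{4} + 108 u^{3} + 126 u^{2} - 126 u + 15}{216 u^{5} - 144 u^{4} + 72 u^{3} - 48 u^{2} + 6 u - 4}, which equals f(u).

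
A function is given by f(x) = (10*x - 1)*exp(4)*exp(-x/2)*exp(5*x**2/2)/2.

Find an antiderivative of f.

An antiderivative is F(x) = exp(5*x**2/2 - x/2 + 4).

f matches the chain-rule pattern g'(h)*h' with inner function h(x) = 5*x**2/2 - x/2 + 4; substituting u = h(x) collapses the integral.
Check: d/dx[exp(5*x**2/2 - x/2 + 4)] = 5*x*exp(4)*exp(-x/2)*exp(5*x**2/2) - exp(4)*exp(-x/2)*exp(5*x**2/2)/2, which equals f(x).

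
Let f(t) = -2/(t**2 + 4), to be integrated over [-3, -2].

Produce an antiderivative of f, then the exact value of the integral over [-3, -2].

An antiderivative F(t) passes only if d/dt[F] lands on f(t) exactly.
F(t) = -atan(t/2) is an antiderivative of f.
Check: d/dt[-atan(t/2)] = -2/(t**2 + 4) = f(t).
F(-2) = pi/4; F(-3) = atan(3/2).
Integral = F(-2) - F(-3) = -atan(3/2) + pi/4.

Antiderivative: F(t) = -atan(t/2); value = -atan(3/2) + pi/4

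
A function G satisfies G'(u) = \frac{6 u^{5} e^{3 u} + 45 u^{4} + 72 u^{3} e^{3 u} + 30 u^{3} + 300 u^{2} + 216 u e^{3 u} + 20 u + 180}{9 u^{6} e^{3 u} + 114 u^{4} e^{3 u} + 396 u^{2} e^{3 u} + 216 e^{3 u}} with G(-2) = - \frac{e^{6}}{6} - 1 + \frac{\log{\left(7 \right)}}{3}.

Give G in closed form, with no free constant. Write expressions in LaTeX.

G(u) = \frac{\left(u^{2} e^{3 u} \log{\left(\frac{3 u^{2}}{2} + 1 \right)} - 3 u^{2} e^{3 u} + 6 e^{3 u} \log{\left(\frac{3 u^{2}}{2} + 1 \right)} - 18 e^{3 u} - 5\right) e^{- 3 u}}{3 \left(u^{2} + 6\right)}

A first test for any G(u): its u-derivative must equal the given G'(u).
A general antiderivative is \frac{\log{\left(\frac{3 u^{2}}{2} + 1 \right)}}{3} - \frac{5 e^{- 3 u}}{6 \left(\frac{u^{2}}{2} + 3\right)} + C.
The condition gives C = - \frac{e^{6}}{6} - 1 + \frac{\log{\left(7 \right)}}{3} - (- \frac{e^{6}}{6} + \frac{\log{\left(7 \right)}}{3}) = -1.
So G(u) = \frac{\left(u^{2} e^{3 u} \log{\left(\frac{3 u^{2}}{2} + 1 \right)} - 3 u^{2} e^{3 u} + 6 e^{3 u} \log{\left(\frac{3 u^{2}}{2} + 1 \right)} - 18 e^{3 u} - 5\right) e^{- 3 u}}{3 \left(u^{2} + 6\right)}.
Check: d/du[\frac{\left(u^{2} e^{3 u} \log{\left(\frac{3 u^{2}}{2} + 1 \right)} - 3 u^{2} e^{3 u} + 6 e^{3 u} \log{\left(\frac{3 u^{2}}{2} + 1 \right)} - 18 e^{3 u} - 5\right) e^{- 3 u}}{3 \left(u^{2} + 6\right)}] = \frac{6 u^{5} e^{3 u} + 45 u^{4} + 72 u^{3} e^{3 u} + 30 u^{3} + 300 u^{2} + 216 u e^{3 u} + 20 u + 180}{9 u^{6} e^{3 u} + 114 u^{4} e^{3 u} + 396 u^{2} e^{3 u} + 216 e^{3 u}} = G'(u).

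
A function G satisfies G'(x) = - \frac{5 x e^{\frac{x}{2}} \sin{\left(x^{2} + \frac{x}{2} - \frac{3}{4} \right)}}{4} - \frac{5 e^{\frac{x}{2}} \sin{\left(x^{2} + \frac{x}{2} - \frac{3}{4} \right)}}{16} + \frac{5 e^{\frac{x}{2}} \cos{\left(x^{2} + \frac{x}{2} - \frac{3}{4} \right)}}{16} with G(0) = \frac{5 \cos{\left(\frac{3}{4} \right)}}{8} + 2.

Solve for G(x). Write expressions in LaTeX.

G'(x) has the shape u'v + uv' for u = \frac{5 \cos{\left(x^{2} + \frac{x}{2} - \frac{3}{4} \right)}}{8} and v = e^{\frac{x}{2}} — it is the derivative of the product u*v.
A general antiderivative is \frac{5 e^{\frac{x}{2}} \cos{\left(x^{2} + \frac{x}{2} - \frac{3}{4} \right)}}{8} + C.
The condition gives C = \frac{5 \cos{\left(\frac{3}{4} \right)}}{8} + 2 - (\frac{5 \cos{\left(\frac{3}{4} \right)}}{8}) = 2.
So G(x) = \frac{5 e^{\frac{x}{2}} \cos{\left(x^{2} + \frac{x}{2} - \frac{3}{4} \right)} + 16}{8}.
Check: d/dx[\frac{5 e^{\frac{x}{2}} \cos{\left(x^{2} + \frac{x}{2} - \frac{3}{4} \right)} + 16}{8}] = - \frac{5 x e^{\frac{x}{2}} \sin{\left(x^{2} + \frac{x}{2} - \frac{3}{4} \right)}}{4} - \frac{5 e^{\frac{x}{2}} \sin{\left(x^{2} + \frac{x}{2} - \frac{3}{4} \right)}}{16} + \frac{5 e^{\frac{x}{2}} \cos{\left(x^{2} + \frac{x}{2} - \frac{3}{4} \right)}}{16} = G'(x).

G(x) = \frac{5 e^{\frac{x}{2}} \cos{\left(x^{2} + \frac{x}{2} - \frac{3}{4} \right)} + 16}{8}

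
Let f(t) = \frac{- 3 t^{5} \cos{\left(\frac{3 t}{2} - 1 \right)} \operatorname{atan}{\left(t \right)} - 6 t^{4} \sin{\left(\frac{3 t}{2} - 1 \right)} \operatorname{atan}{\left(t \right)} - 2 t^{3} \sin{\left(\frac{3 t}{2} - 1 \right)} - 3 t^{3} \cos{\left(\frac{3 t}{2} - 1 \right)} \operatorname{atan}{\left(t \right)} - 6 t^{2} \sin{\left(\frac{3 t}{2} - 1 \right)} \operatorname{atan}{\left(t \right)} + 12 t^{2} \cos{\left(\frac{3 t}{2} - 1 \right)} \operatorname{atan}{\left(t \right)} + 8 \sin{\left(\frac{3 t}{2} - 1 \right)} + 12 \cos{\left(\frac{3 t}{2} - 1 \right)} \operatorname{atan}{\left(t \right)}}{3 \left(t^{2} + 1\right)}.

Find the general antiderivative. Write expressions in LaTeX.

Recover f(t) by differentiating a candidate F(t); any mismatch rules it out.
Check: d/dt[\frac{2 \left(4 - t^{3}\right) \sin{\left(\frac{3 t}{2} - 1 \right)} \operatorname{atan}{\left(t \right)}}{3}] = \frac{- 3 t^{5} \cos{\left(\frac{3 t}{2} - 1 \right)} \operatorname{atan}{\left(t \right)} - 6 t^{4} \sin{\left(\frac{3 t}{2} - 1 \right)} \operatorname{atan}{\left(t \right)} - 2 t^{3} \sin{\left(\frac{3 t}{2} - 1 \right)} - 3 t^{3} \cos{\left(\frac{3 t}{2} - 1 \right)} \operatorname{atan}{\left(t \right)} - 6 t^{2} \sin{\left(\frac{3 t}{2} - 1 \right)} \operatorname{atan}{\left(t \right)} + 12 t^{2} \cos{\left(\frac{3 t}{2} - 1 \right)} \operatorname{atan}{\left(t \right)} + 8 \sin{\left(\frac{3 t}{2} - 1 \right)} + 12 \cos{\left(\frac{3 t}{2} - 1 \right)} \operatorname{atan}{\left(t \right)}}{3 t^{2} + 3}, which equals f(t).

F(t) = \frac{2 \left(4 - t^{3}\right) \sin{\left(\frac{3 t}{2} - 1 \right)} \operatorname{atan}{\left(t \right)}}{3} + C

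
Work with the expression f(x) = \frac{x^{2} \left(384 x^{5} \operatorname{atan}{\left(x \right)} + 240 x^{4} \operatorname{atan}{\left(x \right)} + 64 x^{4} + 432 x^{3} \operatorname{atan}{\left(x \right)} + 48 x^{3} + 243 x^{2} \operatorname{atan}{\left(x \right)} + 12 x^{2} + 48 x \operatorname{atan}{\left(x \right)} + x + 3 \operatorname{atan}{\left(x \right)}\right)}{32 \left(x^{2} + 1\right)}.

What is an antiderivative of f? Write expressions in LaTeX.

f has the shape u'v + uv' for u = 2 \left(x^{2} + \frac{x}{4}\right)^{3} and v = \operatorname{atan}{\left(x \right)} — it is the derivative of the product u*v.
Check: d/dx[\frac{x^{3} \left(4 x + 1\right)^{3} \operatorname{atan}{\left(x \right)}}{32}] = \frac{384 x^{7} \operatorname{atan}{\left(x \right)} + 240 x^{6} \operatorname{atan}{\left(x \right)} + 64 x^{6} + 432 x^{5} \operatorname{atan}{\left(x \right)} + 48 x^{5} + 243 x^{4} \operatorname{atan}{\left(x \right)} + 12 x^{4} + 48 x^{3} \operatorname{atan}{\left(x \right)} + x^{3} + 3 x^{2} \operatorname{atan}{\left(x \right)}}{32 x^{2} + 32}, which equals f(x).

An antiderivative is F(x) = \frac{x^{3} \left(4 x + 1\right)^{3} \operatorname{atan}{\left(x \right)}}{32}.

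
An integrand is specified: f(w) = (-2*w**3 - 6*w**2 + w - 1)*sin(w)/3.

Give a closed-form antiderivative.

An antiderivative is F(w) = (2*w**3*cos(w) - 6*w**2*sin(w) + 6*w**2*cos(w) - 12*w*sin(w) - 13*w*cos(w) + 13*sin(w) - 11*cos(w))/3.

Check any antiderivative F(w) by computing F'(w) and comparing it with f(w).
Check: d/dw[(2*w**3*cos(w) - 6*w**2*sin(w) + 6*w**2*cos(w) - 12*w*sin(w) - 13*w*cos(w) + 13*sin(w) - 11*cos(w))/3] = -2*w**3*sin(w)/3 - 2*w**2*sin(w) + w*sin(w)/3 - sin(w)/3, which equals f(w).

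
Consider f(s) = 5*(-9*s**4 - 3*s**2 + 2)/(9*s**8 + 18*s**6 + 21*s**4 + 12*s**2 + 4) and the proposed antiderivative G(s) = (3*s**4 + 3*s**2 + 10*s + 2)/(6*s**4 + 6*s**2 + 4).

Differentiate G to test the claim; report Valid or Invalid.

d/ds[G] = (-45*s**4 - 15*s**2 + 10)/(9*s**8 + 18*s**6 + 21*s**4 + 12*s**2 + 4)
This equals f(s) exactly, so the claim holds.

Valid - differentiating G returns exactly f.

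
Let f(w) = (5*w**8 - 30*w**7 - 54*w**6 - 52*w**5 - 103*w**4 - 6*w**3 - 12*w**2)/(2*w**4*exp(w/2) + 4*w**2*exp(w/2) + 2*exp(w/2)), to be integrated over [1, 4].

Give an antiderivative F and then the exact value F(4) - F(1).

Differentiate the proposed F(w) back; it has to land on f(w) exactly.
F(w) = (-5*w**6 - 10*w**5 - w**4 - 2*w**3)/(w**2*exp(w/2) + exp(w/2)) is an antiderivative of f.
Check: d/dw[(-5*w**6 - 10*w**5 - w**4 - 2*w**3)/(w**2*exp(w/2) + exp(w/2))] = (5*w**8 - 30*w**7 - 54*w**6 - 52*w**5 - 103*w**4 - 6*w**3 - 12*w**2)/(2*w**4*exp(w/2) + 4*w**2*exp(w/2) + 2*exp(w/2)) = f(w).
F(4) = -31104*exp(-2)/17; F(1) = -9*exp(-1/2).
Integral = F(4) - F(1) = -31104*exp(-2)/17 + 9*exp(-1/2).

Antiderivative: F(w) = (-5*w**6 - 10*w**5 - w**4 - 2*w**3)/(w**2*exp(w/2) + exp(w/2)); value = -31104*exp(-2)/17 + 9*exp(-1/2)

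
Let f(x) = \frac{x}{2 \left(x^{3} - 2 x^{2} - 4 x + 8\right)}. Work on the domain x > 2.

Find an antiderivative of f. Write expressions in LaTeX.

Factor the denominator (2 \left(x - 2\right)^{2} \left(x + 2\right)) and decompose: f = - \frac{1}{16 \left(x + 2\right)} + \frac{1}{16 \left(x - 2\right)} + \frac{1}{4 \left(x - 2\right)^{2}}; each piece integrates to a log, atan, or power term.
Check: d/dx[\frac{\log{\left(x - 2 \right)}}{16} - \frac{\log{\left(x + 2 \right)}}{16} - \frac{1}{4 x - 8}] = \frac{x}{2 x^{3} - 4 x^{2} - 8 x + 16}, which equals f(x).

An antiderivative is F(x) = \frac{\log{\left(x - 2 \right)}}{16} - \frac{\log{\left(x + 2 \right)}}{16} - \frac{1}{4 x - 8}.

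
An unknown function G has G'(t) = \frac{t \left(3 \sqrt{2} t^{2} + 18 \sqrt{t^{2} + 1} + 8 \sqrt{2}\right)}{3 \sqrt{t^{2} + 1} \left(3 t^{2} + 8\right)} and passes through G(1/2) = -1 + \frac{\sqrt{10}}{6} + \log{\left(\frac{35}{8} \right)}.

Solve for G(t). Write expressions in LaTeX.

Differentiate the proposed G(t) back; it has to land on the given G'(t).
A general antiderivative is \frac{\sqrt{2 t^{2} + 2}}{3} + \log{\left(\frac{3 t^{2}}{2} + 4 \right)} + C.
The condition gives C = -1 + \frac{\sqrt{10}}{6} + \log{\left(\frac{35}{8} \right)} - (\frac{\sqrt{10}}{6} + \log{\left(\frac{35}{8} \right)}) = -1.
So G(t) = \frac{\sqrt{2} \sqrt{t^{2} + 1} + 3 \log{\left(\frac{3 t^{2}}{2} + 4 \right)} - 3}{3}.
Check: d/dt[\frac{\sqrt{2} \sqrt{t^{2} + 1} + 3 \log{\left(\frac{3 t^{2}}{2} + 4 \right)} - 3}{3}] = \frac{3 \sqrt{2} t^{3} + 18 t \sqrt{t^{2} + 1} + 8 \sqrt{2} t}{9 t^{2} \sqrt{t^{2} + 1} + 24 \sqrt{t^{2} + 1}}, which equals G'(t).

G(t) = \frac{\sqrt{2} \sqrt{t^{2} + 1} + 3 \log{\left(\frac{3 t^{2}}{2} + 4 \right)} - 3}{3}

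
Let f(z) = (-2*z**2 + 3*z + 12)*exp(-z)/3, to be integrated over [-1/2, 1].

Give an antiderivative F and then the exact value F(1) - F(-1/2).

f has the shape u'v + uv' for u = 2*z**2/3 + z/3 - 11/3 and v = exp(-z) — it is the derivative of the product u*v.
F(z) = (2*z**2 + z - 11)*exp(-z)/3 is an antiderivative of f.
Check: d/dz[(2*z**2 + z - 11)*exp(-z)/3] = (-2*z**2 + 3*z + 12)*exp(-z)/3 = f(z).
F(1) = -8*exp(-1)/3; F(-1/2) = -11*exp(1/2)/3.
Integral = F(1) - F(-1/2) = -8*exp(-1)/3 + 11*exp(1/2)/3.

Antiderivative: F(z) = (2*z**2 + z - 11)*exp(-z)/3; value = -8*exp(-1)/3 + 11*exp(1/2)/3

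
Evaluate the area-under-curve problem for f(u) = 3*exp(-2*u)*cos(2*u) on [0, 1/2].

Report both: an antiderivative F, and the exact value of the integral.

Antiderivative: F(u) = 3*exp(-2*u)*sin(2*u)/4 - 3*exp(-2*u)*cos(2*u)/4; value = -3*exp(-1)*cos(1)/4 + 3*exp(-1)*sin(1)/4 + 3/4

Check any antiderivative F(u) by computing F'(u) and comparing it with f(u).
F(u) = 3*exp(-2*u)*sin(2*u)/4 - 3*exp(-2*u)*cos(2*u)/4 is an antiderivative of f.
Check: d/du[3*exp(-2*u)*sin(2*u)/4 - 3*exp(-2*u)*cos(2*u)/4] = 3*exp(-2*u)*cos(2*u) = f(u).
F(1/2) = -3*exp(-1)*cos(1)/4 + 3*exp(-1)*sin(1)/4; F(0) = -3/4.
Integral = F(1/2) - F(0) = -3*exp(-1)*cos(1)/4 + 3*exp(-1)*sin(1)/4 + 3/4.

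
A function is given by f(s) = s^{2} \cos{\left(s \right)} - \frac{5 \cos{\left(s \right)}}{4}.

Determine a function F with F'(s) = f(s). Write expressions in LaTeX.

Integrate term by term and add the pieces.
Check: d/ds[\frac{4 s^{2} \sin{\left(s \right)} + 8 s \cos{\left(s \right)} - 13 \sin{\left(s \right)}}{4}] = s^{2} \cos{\left(s \right)} - \frac{5 \cos{\left(s \right)}}{4} = f(s).

An antiderivative is F(s) = \frac{4 s^{2} \sin{\left(s \right)} + 8 s \cos{\left(s \right)} - 13 \sin{\left(s \right)}}{4}.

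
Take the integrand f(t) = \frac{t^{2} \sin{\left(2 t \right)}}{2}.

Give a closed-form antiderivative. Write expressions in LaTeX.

An antiderivative is F(t) = \frac{- 2 t^{2} \cos{\left(2 t \right)} + 2 t \sin{\left(2 t \right)} + \cos{\left(2 t \right)}}{8}.

An antiderivative F(t) passes only if d/dt[F] lands on f(t) exactly.
Check: d/dt[\frac{- 2 t^{2} \cos{\left(2 t \right)} + 2 t \sin{\left(2 t \right)} + \cos{\left(2 t \right)}}{8}] = \frac{t^{2} \sin{\left(2 t \right)}}{2} = f(t).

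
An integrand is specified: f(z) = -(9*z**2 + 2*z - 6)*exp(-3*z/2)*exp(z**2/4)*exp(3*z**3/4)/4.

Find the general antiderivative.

f matches the chain-rule pattern g'(h)*h' with inner function h(z) = 3*z**3/4 + z**2/4 - 3*z/2; substituting u = h(z) collapses the integral.
Check: d/dz[-exp(3*z**3/4 + z**2/4 - 3*z/2)] = -9*z**2*exp(-3*z/2)*exp(z**2/4)*exp(3*z**3/4)/4 - z*exp(-3*z/2)*exp(z**2/4)*exp(3*z**3/4)/2 + 3*exp(-3*z/2)*exp(z**2/4)*exp(3*z**3/4)/2, which equals f(z).

F(z) = -exp(3*z**3/4 + z**2/4 - 3*z/2) + C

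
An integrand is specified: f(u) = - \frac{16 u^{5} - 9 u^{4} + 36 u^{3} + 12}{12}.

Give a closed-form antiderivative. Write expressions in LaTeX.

An antiderivative is F(u) = \frac{u \left(- 40 u^{5} + 27 u^{4} - 135 u^{3} - 180\right)}{180}.

Whatever form F(u) takes, F'(u) = f(u) is non-negotiable.
Check: d/du[\frac{u \left(- 40 u^{5} + 27 u^{4} - 135 u^{3} - 180\right)}{180}] = - \frac{4 u^{5}}{3} + \frac{3 u^{4}}{4} - 3 u^{3} - 1, which equals f(u).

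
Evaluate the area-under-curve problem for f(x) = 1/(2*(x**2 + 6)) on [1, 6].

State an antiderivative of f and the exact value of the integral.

Antiderivative: F(x) = sqrt(6)*atan(sqrt(6)*x/6)/12; value = -sqrt(6)*atan(sqrt(6)/6)/12 + sqrt(6)*atan(sqrt(6))/12

A first test for any F(x): its x-derivative must equal f(x) identically.
F(x) = sqrt(6)*atan(sqrt(6)*x/6)/12 is an antiderivative of f.
Check: d/dx[sqrt(6)*atan(sqrt(6)*x/6)/12] = 1/(2*x**2 + 12), which equals f(x).
F(6) = sqrt(6)*atan(sqrt(6))/12; F(1) = sqrt(6)*atan(sqrt(6)/6)/12.
Integral = F(6) - F(1) = -sqrt(6)*atan(sqrt(6)/6)/12 + sqrt(6)*atan(sqrt(6))/12.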